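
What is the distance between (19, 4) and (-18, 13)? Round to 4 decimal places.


d = sqrt((-18-19)^2 + (13-4)^2) = 38.0789

38.0789


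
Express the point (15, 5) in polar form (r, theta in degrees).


r = sqrt(15^2 + 5^2) = 15.8114
theta = atan2(5, 15) = 18.4349 degrees

r = 15.8114, theta = 18.4349 degrees


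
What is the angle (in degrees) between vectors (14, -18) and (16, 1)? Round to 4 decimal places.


dot = 14*16 + -18*1 = 206
|u| = 22.8035, |v| = 16.0312
cos(angle) = 0.5635
angle = 55.7014 degrees

55.7014 degrees


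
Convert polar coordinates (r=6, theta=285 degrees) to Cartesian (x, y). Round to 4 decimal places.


x = 6 * cos(285) = 1.5529
y = 6 * sin(285) = -5.7956

(1.5529, -5.7956)


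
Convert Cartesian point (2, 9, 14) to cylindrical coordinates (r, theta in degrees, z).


r = sqrt(2^2 + 9^2) = 9.2195
theta = atan2(9, 2) = 77.4712 deg
z = 14

r = 9.2195, theta = 77.4712 deg, z = 14


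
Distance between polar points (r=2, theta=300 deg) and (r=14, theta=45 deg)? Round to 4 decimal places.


d = sqrt(r1^2 + r2^2 - 2*r1*r2*cos(t2-t1))
d = sqrt(2^2 + 14^2 - 2*2*14*cos(45-300)) = 14.6456

14.6456


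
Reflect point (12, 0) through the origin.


Reflection through origin: (x, y) -> (-x, -y)
(12, 0) -> (-12, 0)

(-12, 0)


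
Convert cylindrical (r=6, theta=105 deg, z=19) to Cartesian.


x = 6 * cos(105) = -1.5529
y = 6 * sin(105) = 5.7956
z = 19

(-1.5529, 5.7956, 19)


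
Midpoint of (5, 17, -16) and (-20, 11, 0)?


Midpoint = ((5+-20)/2, (17+11)/2, (-16+0)/2) = (-7.5, 14, -8)

(-7.5, 14, -8)


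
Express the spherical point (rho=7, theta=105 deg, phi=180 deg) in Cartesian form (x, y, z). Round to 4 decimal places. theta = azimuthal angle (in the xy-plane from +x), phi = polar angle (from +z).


x = 7 * sin(180) * cos(105) = 0
y = 7 * sin(180) * sin(105) = 0
z = 7 * cos(180) = -7

(0, 0, -7)


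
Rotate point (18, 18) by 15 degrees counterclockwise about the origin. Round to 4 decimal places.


x' = 18*cos(15) - 18*sin(15) = 12.7279
y' = 18*sin(15) + 18*cos(15) = 22.0454

(12.7279, 22.0454)


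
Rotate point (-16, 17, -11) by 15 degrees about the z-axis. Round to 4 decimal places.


x' = -16*cos(15) - 17*sin(15) = -19.8547
y' = -16*sin(15) + 17*cos(15) = 12.2796
z' = -11

(-19.8547, 12.2796, -11)


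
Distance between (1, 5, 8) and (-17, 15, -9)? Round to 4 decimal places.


d = sqrt((-17-1)^2 + (15-5)^2 + (-9-8)^2) = 26.7021

26.7021


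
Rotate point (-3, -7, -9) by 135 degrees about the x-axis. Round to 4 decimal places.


x' = -3
y' = -7*cos(135) - -9*sin(135) = 11.3137
z' = -7*sin(135) + -9*cos(135) = 1.4142

(-3, 11.3137, 1.4142)


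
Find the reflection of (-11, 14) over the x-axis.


Reflection across x-axis: (x, y) -> (x, -y)
(-11, 14) -> (-11, -14)

(-11, -14)


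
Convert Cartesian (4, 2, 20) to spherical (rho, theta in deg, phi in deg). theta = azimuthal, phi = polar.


rho = sqrt(4^2 + 2^2 + 20^2) = 20.4939
theta = atan2(2, 4) = 26.5651 deg
phi = acos(20/20.4939) = 12.6044 deg

rho = 20.4939, theta = 26.5651 deg, phi = 12.6044 deg


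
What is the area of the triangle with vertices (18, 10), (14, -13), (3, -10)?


Area = |x1(y2-y3) + x2(y3-y1) + x3(y1-y2)| / 2
= |18*(-13--10) + 14*(-10-10) + 3*(10--13)| / 2
= 132.5

132.5


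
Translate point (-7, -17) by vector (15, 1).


Translation: (x+dx, y+dy) = (-7+15, -17+1) = (8, -16)

(8, -16)


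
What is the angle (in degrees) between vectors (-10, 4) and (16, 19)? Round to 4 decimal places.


dot = -10*16 + 4*19 = -84
|u| = 10.7703, |v| = 24.8395
cos(angle) = -0.314
angle = 108.2995 degrees

108.2995 degrees


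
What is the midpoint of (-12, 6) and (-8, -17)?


Midpoint = ((-12+-8)/2, (6+-17)/2) = (-10, -5.5)

(-10, -5.5)


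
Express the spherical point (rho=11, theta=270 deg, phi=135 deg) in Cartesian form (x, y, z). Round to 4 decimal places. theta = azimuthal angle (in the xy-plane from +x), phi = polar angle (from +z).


x = 11 * sin(135) * cos(270) = 0
y = 11 * sin(135) * sin(270) = -7.7782
z = 11 * cos(135) = -7.7782

(0, -7.7782, -7.7782)


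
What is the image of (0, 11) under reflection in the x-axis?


Reflection across x-axis: (x, y) -> (x, -y)
(0, 11) -> (0, -11)

(0, -11)


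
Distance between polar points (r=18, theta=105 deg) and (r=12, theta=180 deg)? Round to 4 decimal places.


d = sqrt(r1^2 + r2^2 - 2*r1*r2*cos(t2-t1))
d = sqrt(18^2 + 12^2 - 2*18*12*cos(180-105)) = 18.873

18.873


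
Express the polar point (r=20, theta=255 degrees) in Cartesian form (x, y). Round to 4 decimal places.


x = 20 * cos(255) = -5.1764
y = 20 * sin(255) = -19.3185

(-5.1764, -19.3185)


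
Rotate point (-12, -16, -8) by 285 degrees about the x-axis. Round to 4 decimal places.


x' = -12
y' = -16*cos(285) - -8*sin(285) = -11.8685
z' = -16*sin(285) + -8*cos(285) = 13.3843

(-12, -11.8685, 13.3843)


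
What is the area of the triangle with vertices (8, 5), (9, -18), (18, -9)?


Area = |x1(y2-y3) + x2(y3-y1) + x3(y1-y2)| / 2
= |8*(-18--9) + 9*(-9-5) + 18*(5--18)| / 2
= 108

108


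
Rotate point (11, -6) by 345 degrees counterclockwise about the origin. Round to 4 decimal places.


x' = 11*cos(345) - -6*sin(345) = 9.0723
y' = 11*sin(345) + -6*cos(345) = -8.6426

(9.0723, -8.6426)


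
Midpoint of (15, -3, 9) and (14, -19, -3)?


Midpoint = ((15+14)/2, (-3+-19)/2, (9+-3)/2) = (14.5, -11, 3)

(14.5, -11, 3)


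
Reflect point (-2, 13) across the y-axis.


Reflection across y-axis: (x, y) -> (-x, y)
(-2, 13) -> (2, 13)

(2, 13)


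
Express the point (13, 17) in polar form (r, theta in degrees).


r = sqrt(13^2 + 17^2) = 21.4009
theta = atan2(17, 13) = 52.5946 degrees

r = 21.4009, theta = 52.5946 degrees


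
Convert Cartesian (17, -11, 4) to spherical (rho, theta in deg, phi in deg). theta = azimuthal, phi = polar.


rho = sqrt(17^2 + (-11)^2 + 4^2) = 20.6398
theta = atan2(-11, 17) = 327.0948 deg
phi = acos(4/20.6398) = 78.8253 deg

rho = 20.6398, theta = 327.0948 deg, phi = 78.8253 deg


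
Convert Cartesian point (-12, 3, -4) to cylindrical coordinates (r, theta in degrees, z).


r = sqrt((-12)^2 + 3^2) = 12.3693
theta = atan2(3, -12) = 165.9638 deg
z = -4

r = 12.3693, theta = 165.9638 deg, z = -4


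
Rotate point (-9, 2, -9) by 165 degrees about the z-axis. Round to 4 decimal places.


x' = -9*cos(165) - 2*sin(165) = 8.1757
y' = -9*sin(165) + 2*cos(165) = -4.2612
z' = -9

(8.1757, -4.2612, -9)


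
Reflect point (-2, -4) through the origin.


Reflection through origin: (x, y) -> (-x, -y)
(-2, -4) -> (2, 4)

(2, 4)


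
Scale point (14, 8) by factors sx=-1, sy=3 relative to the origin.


Scaling: (x*sx, y*sy) = (14*-1, 8*3) = (-14, 24)

(-14, 24)


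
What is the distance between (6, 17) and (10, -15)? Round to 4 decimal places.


d = sqrt((10-6)^2 + (-15-17)^2) = 32.249

32.249


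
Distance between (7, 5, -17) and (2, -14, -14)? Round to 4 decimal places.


d = sqrt((2-7)^2 + (-14-5)^2 + (-14--17)^2) = 19.8746

19.8746


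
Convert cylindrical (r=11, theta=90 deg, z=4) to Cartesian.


x = 11 * cos(90) = 0
y = 11 * sin(90) = 11
z = 4

(0, 11, 4)


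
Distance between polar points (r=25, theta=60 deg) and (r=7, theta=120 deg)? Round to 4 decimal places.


d = sqrt(r1^2 + r2^2 - 2*r1*r2*cos(t2-t1))
d = sqrt(25^2 + 7^2 - 2*25*7*cos(120-60)) = 22.3383

22.3383


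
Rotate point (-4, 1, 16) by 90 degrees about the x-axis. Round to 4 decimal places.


x' = -4
y' = 1*cos(90) - 16*sin(90) = -16
z' = 1*sin(90) + 16*cos(90) = 1

(-4, -16, 1)


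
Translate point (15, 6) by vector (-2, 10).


Translation: (x+dx, y+dy) = (15+-2, 6+10) = (13, 16)

(13, 16)


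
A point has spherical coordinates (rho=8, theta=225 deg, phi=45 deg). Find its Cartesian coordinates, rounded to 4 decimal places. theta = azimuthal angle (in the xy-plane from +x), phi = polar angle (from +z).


x = 8 * sin(45) * cos(225) = -4
y = 8 * sin(45) * sin(225) = -4
z = 8 * cos(45) = 5.6569

(-4, -4, 5.6569)


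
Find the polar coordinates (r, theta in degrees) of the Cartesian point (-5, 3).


r = sqrt((-5)^2 + 3^2) = 5.831
theta = atan2(3, -5) = 149.0362 degrees

r = 5.831, theta = 149.0362 degrees


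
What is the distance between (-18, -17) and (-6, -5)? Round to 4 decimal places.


d = sqrt((-6--18)^2 + (-5--17)^2) = 16.9706

16.9706


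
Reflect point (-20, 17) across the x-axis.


Reflection across x-axis: (x, y) -> (x, -y)
(-20, 17) -> (-20, -17)

(-20, -17)


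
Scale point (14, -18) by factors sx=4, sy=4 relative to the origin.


Scaling: (x*sx, y*sy) = (14*4, -18*4) = (56, -72)

(56, -72)


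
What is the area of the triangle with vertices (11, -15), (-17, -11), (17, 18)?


Area = |x1(y2-y3) + x2(y3-y1) + x3(y1-y2)| / 2
= |11*(-11-18) + -17*(18--15) + 17*(-15--11)| / 2
= 474

474


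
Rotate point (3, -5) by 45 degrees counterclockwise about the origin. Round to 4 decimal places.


x' = 3*cos(45) - -5*sin(45) = 5.6569
y' = 3*sin(45) + -5*cos(45) = -1.4142

(5.6569, -1.4142)


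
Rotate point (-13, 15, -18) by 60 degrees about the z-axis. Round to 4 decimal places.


x' = -13*cos(60) - 15*sin(60) = -19.4904
y' = -13*sin(60) + 15*cos(60) = -3.7583
z' = -18

(-19.4904, -3.7583, -18)


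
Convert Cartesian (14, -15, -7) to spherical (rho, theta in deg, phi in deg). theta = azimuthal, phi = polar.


rho = sqrt(14^2 + (-15)^2 + (-7)^2) = 21.6795
theta = atan2(-15, 14) = 313.0251 deg
phi = acos(-7/21.6795) = 108.8375 deg

rho = 21.6795, theta = 313.0251 deg, phi = 108.8375 deg


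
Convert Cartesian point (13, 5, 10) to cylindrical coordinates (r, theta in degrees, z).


r = sqrt(13^2 + 5^2) = 13.9284
theta = atan2(5, 13) = 21.0375 deg
z = 10

r = 13.9284, theta = 21.0375 deg, z = 10


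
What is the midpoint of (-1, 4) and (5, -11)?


Midpoint = ((-1+5)/2, (4+-11)/2) = (2, -3.5)

(2, -3.5)


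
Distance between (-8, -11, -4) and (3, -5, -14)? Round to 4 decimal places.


d = sqrt((3--8)^2 + (-5--11)^2 + (-14--4)^2) = 16.0312

16.0312


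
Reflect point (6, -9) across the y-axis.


Reflection across y-axis: (x, y) -> (-x, y)
(6, -9) -> (-6, -9)

(-6, -9)


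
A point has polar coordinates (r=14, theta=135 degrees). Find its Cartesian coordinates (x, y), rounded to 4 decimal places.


x = 14 * cos(135) = -9.8995
y = 14 * sin(135) = 9.8995

(-9.8995, 9.8995)


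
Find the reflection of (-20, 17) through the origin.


Reflection through origin: (x, y) -> (-x, -y)
(-20, 17) -> (20, -17)

(20, -17)


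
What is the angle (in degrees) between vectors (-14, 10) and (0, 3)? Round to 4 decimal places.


dot = -14*0 + 10*3 = 30
|u| = 17.2047, |v| = 3
cos(angle) = 0.5812
angle = 54.4623 degrees

54.4623 degrees


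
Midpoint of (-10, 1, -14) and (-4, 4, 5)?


Midpoint = ((-10+-4)/2, (1+4)/2, (-14+5)/2) = (-7, 2.5, -4.5)

(-7, 2.5, -4.5)


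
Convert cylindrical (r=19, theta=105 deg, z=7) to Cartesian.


x = 19 * cos(105) = -4.9176
y = 19 * sin(105) = 18.3526
z = 7

(-4.9176, 18.3526, 7)


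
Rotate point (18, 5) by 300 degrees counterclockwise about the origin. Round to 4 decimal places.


x' = 18*cos(300) - 5*sin(300) = 13.3301
y' = 18*sin(300) + 5*cos(300) = -13.0885

(13.3301, -13.0885)


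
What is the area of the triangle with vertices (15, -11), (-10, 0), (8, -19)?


Area = |x1(y2-y3) + x2(y3-y1) + x3(y1-y2)| / 2
= |15*(0--19) + -10*(-19--11) + 8*(-11-0)| / 2
= 138.5

138.5


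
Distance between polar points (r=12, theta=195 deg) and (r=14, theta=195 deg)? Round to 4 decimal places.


d = sqrt(r1^2 + r2^2 - 2*r1*r2*cos(t2-t1))
d = sqrt(12^2 + 14^2 - 2*12*14*cos(195-195)) = 2

2


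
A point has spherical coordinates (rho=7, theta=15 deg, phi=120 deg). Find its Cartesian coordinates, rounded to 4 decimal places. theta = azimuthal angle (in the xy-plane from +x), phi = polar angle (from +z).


x = 7 * sin(120) * cos(15) = 5.8556
y = 7 * sin(120) * sin(15) = 1.569
z = 7 * cos(120) = -3.5

(5.8556, 1.569, -3.5)


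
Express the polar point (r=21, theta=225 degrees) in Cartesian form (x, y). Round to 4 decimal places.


x = 21 * cos(225) = -14.8492
y = 21 * sin(225) = -14.8492

(-14.8492, -14.8492)


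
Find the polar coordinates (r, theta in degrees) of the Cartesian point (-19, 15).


r = sqrt((-19)^2 + 15^2) = 24.2074
theta = atan2(15, -19) = 141.7098 degrees

r = 24.2074, theta = 141.7098 degrees


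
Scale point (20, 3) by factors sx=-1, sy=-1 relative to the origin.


Scaling: (x*sx, y*sy) = (20*-1, 3*-1) = (-20, -3)

(-20, -3)


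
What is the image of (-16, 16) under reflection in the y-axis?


Reflection across y-axis: (x, y) -> (-x, y)
(-16, 16) -> (16, 16)

(16, 16)


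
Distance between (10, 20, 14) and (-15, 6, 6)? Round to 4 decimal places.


d = sqrt((-15-10)^2 + (6-20)^2 + (6-14)^2) = 29.7489

29.7489


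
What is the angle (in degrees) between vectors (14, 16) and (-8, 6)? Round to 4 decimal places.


dot = 14*-8 + 16*6 = -16
|u| = 21.2603, |v| = 10
cos(angle) = -0.0753
angle = 94.316 degrees

94.316 degrees


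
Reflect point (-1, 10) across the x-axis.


Reflection across x-axis: (x, y) -> (x, -y)
(-1, 10) -> (-1, -10)

(-1, -10)


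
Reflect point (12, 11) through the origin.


Reflection through origin: (x, y) -> (-x, -y)
(12, 11) -> (-12, -11)

(-12, -11)


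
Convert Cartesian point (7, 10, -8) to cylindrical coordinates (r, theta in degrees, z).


r = sqrt(7^2 + 10^2) = 12.2066
theta = atan2(10, 7) = 55.008 deg
z = -8

r = 12.2066, theta = 55.008 deg, z = -8


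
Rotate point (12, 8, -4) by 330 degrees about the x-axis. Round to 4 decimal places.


x' = 12
y' = 8*cos(330) - -4*sin(330) = 4.9282
z' = 8*sin(330) + -4*cos(330) = -7.4641

(12, 4.9282, -7.4641)


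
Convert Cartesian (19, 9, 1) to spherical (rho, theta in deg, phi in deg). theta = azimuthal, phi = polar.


rho = sqrt(19^2 + 9^2 + 1^2) = 21.0476
theta = atan2(9, 19) = 25.3462 deg
phi = acos(1/21.0476) = 87.2768 deg

rho = 21.0476, theta = 25.3462 deg, phi = 87.2768 deg


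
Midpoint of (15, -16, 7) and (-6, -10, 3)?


Midpoint = ((15+-6)/2, (-16+-10)/2, (7+3)/2) = (4.5, -13, 5)

(4.5, -13, 5)


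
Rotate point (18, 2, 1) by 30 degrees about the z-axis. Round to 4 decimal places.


x' = 18*cos(30) - 2*sin(30) = 14.5885
y' = 18*sin(30) + 2*cos(30) = 10.7321
z' = 1

(14.5885, 10.7321, 1)


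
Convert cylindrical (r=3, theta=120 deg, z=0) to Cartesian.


x = 3 * cos(120) = -1.5
y = 3 * sin(120) = 2.5981
z = 0

(-1.5, 2.5981, 0)


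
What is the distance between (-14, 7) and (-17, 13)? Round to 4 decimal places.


d = sqrt((-17--14)^2 + (13-7)^2) = 6.7082

6.7082


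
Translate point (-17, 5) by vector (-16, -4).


Translation: (x+dx, y+dy) = (-17+-16, 5+-4) = (-33, 1)

(-33, 1)


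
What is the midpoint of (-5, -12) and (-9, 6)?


Midpoint = ((-5+-9)/2, (-12+6)/2) = (-7, -3)

(-7, -3)


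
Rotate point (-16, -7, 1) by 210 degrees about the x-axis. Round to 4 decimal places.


x' = -16
y' = -7*cos(210) - 1*sin(210) = 6.5622
z' = -7*sin(210) + 1*cos(210) = 2.634

(-16, 6.5622, 2.634)


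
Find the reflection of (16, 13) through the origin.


Reflection through origin: (x, y) -> (-x, -y)
(16, 13) -> (-16, -13)

(-16, -13)


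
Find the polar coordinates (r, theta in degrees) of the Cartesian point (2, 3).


r = sqrt(2^2 + 3^2) = 3.6056
theta = atan2(3, 2) = 56.3099 degrees

r = 3.6056, theta = 56.3099 degrees


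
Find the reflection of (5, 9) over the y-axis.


Reflection across y-axis: (x, y) -> (-x, y)
(5, 9) -> (-5, 9)

(-5, 9)


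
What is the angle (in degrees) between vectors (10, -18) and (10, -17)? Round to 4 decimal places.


dot = 10*10 + -18*-17 = 406
|u| = 20.5913, |v| = 19.7231
cos(angle) = 0.9997
angle = 1.4109 degrees

1.4109 degrees


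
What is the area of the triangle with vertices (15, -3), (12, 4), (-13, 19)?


Area = |x1(y2-y3) + x2(y3-y1) + x3(y1-y2)| / 2
= |15*(4-19) + 12*(19--3) + -13*(-3-4)| / 2
= 65

65


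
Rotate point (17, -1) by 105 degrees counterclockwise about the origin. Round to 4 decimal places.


x' = 17*cos(105) - -1*sin(105) = -3.434
y' = 17*sin(105) + -1*cos(105) = 16.6796

(-3.434, 16.6796)


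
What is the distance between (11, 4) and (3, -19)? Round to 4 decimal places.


d = sqrt((3-11)^2 + (-19-4)^2) = 24.3516

24.3516


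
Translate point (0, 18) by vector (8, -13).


Translation: (x+dx, y+dy) = (0+8, 18+-13) = (8, 5)

(8, 5)


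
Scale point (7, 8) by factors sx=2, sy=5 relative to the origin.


Scaling: (x*sx, y*sy) = (7*2, 8*5) = (14, 40)

(14, 40)


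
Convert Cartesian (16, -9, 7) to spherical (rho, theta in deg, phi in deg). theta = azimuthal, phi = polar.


rho = sqrt(16^2 + (-9)^2 + 7^2) = 19.6469
theta = atan2(-9, 16) = 330.6422 deg
phi = acos(7/19.6469) = 69.1274 deg

rho = 19.6469, theta = 330.6422 deg, phi = 69.1274 deg


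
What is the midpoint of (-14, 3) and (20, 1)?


Midpoint = ((-14+20)/2, (3+1)/2) = (3, 2)

(3, 2)


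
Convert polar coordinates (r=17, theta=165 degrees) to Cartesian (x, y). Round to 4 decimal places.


x = 17 * cos(165) = -16.4207
y = 17 * sin(165) = 4.3999

(-16.4207, 4.3999)


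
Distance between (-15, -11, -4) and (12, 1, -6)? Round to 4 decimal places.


d = sqrt((12--15)^2 + (1--11)^2 + (-6--4)^2) = 29.6142

29.6142


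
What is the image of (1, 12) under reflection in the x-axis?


Reflection across x-axis: (x, y) -> (x, -y)
(1, 12) -> (1, -12)

(1, -12)


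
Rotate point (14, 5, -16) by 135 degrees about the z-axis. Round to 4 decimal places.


x' = 14*cos(135) - 5*sin(135) = -13.435
y' = 14*sin(135) + 5*cos(135) = 6.364
z' = -16

(-13.435, 6.364, -16)


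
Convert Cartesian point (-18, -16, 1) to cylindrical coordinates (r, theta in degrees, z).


r = sqrt((-18)^2 + (-16)^2) = 24.0832
theta = atan2(-16, -18) = 221.6335 deg
z = 1

r = 24.0832, theta = 221.6335 deg, z = 1


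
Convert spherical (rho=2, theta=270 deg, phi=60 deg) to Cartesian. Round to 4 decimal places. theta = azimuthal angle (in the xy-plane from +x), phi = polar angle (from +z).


x = 2 * sin(60) * cos(270) = 0
y = 2 * sin(60) * sin(270) = -1.7321
z = 2 * cos(60) = 1

(0, -1.7321, 1)


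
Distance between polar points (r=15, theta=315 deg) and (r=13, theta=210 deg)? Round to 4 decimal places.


d = sqrt(r1^2 + r2^2 - 2*r1*r2*cos(t2-t1))
d = sqrt(15^2 + 13^2 - 2*15*13*cos(210-315)) = 22.2472

22.2472


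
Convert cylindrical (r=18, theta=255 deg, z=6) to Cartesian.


x = 18 * cos(255) = -4.6587
y = 18 * sin(255) = -17.3867
z = 6

(-4.6587, -17.3867, 6)


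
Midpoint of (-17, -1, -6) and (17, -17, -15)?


Midpoint = ((-17+17)/2, (-1+-17)/2, (-6+-15)/2) = (0, -9, -10.5)

(0, -9, -10.5)


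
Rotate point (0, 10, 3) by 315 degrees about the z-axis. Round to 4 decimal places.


x' = 0*cos(315) - 10*sin(315) = 7.0711
y' = 0*sin(315) + 10*cos(315) = 7.0711
z' = 3

(7.0711, 7.0711, 3)


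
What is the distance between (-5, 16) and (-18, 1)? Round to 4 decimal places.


d = sqrt((-18--5)^2 + (1-16)^2) = 19.8494

19.8494


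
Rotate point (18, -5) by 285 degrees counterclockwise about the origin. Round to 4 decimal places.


x' = 18*cos(285) - -5*sin(285) = -0.1709
y' = 18*sin(285) + -5*cos(285) = -18.6808

(-0.1709, -18.6808)


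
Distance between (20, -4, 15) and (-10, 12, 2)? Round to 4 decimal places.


d = sqrt((-10-20)^2 + (12--4)^2 + (2-15)^2) = 36.4005

36.4005


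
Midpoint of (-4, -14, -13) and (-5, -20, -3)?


Midpoint = ((-4+-5)/2, (-14+-20)/2, (-13+-3)/2) = (-4.5, -17, -8)

(-4.5, -17, -8)


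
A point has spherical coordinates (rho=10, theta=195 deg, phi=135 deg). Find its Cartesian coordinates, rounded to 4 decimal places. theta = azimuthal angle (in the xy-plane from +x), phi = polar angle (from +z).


x = 10 * sin(135) * cos(195) = -6.8301
y = 10 * sin(135) * sin(195) = -1.8301
z = 10 * cos(135) = -7.0711

(-6.8301, -1.8301, -7.0711)


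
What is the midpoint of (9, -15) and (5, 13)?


Midpoint = ((9+5)/2, (-15+13)/2) = (7, -1)

(7, -1)


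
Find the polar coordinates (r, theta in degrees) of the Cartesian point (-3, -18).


r = sqrt((-3)^2 + (-18)^2) = 18.2483
theta = atan2(-18, -3) = 260.5377 degrees

r = 18.2483, theta = 260.5377 degrees


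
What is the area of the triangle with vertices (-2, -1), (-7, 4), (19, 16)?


Area = |x1(y2-y3) + x2(y3-y1) + x3(y1-y2)| / 2
= |-2*(4-16) + -7*(16--1) + 19*(-1-4)| / 2
= 95

95


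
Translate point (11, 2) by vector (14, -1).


Translation: (x+dx, y+dy) = (11+14, 2+-1) = (25, 1)

(25, 1)


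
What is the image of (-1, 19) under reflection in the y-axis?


Reflection across y-axis: (x, y) -> (-x, y)
(-1, 19) -> (1, 19)

(1, 19)


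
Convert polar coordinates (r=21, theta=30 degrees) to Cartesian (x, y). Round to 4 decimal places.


x = 21 * cos(30) = 18.1865
y = 21 * sin(30) = 10.5

(18.1865, 10.5)


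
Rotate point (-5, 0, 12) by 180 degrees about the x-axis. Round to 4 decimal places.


x' = -5
y' = 0*cos(180) - 12*sin(180) = 0
z' = 0*sin(180) + 12*cos(180) = -12

(-5, 0, -12)


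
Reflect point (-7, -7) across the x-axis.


Reflection across x-axis: (x, y) -> (x, -y)
(-7, -7) -> (-7, 7)

(-7, 7)


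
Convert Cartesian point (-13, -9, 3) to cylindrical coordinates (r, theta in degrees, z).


r = sqrt((-13)^2 + (-9)^2) = 15.8114
theta = atan2(-9, -13) = 214.6952 deg
z = 3

r = 15.8114, theta = 214.6952 deg, z = 3


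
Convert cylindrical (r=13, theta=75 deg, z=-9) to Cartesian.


x = 13 * cos(75) = 3.3646
y = 13 * sin(75) = 12.557
z = -9

(3.3646, 12.557, -9)


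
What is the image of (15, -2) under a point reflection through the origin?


Reflection through origin: (x, y) -> (-x, -y)
(15, -2) -> (-15, 2)

(-15, 2)


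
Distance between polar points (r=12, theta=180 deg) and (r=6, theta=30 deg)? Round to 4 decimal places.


d = sqrt(r1^2 + r2^2 - 2*r1*r2*cos(t2-t1))
d = sqrt(12^2 + 6^2 - 2*12*6*cos(30-180)) = 17.4559

17.4559


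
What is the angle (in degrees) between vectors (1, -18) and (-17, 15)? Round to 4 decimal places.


dot = 1*-17 + -18*15 = -287
|u| = 18.0278, |v| = 22.6716
cos(angle) = -0.7022
angle = 134.6035 degrees

134.6035 degrees


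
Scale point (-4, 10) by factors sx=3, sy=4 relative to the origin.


Scaling: (x*sx, y*sy) = (-4*3, 10*4) = (-12, 40)

(-12, 40)


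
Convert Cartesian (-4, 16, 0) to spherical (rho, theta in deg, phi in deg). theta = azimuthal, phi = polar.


rho = sqrt((-4)^2 + 16^2 + 0^2) = 16.4924
theta = atan2(16, -4) = 104.0362 deg
phi = acos(0/16.4924) = 90 deg

rho = 16.4924, theta = 104.0362 deg, phi = 90 deg


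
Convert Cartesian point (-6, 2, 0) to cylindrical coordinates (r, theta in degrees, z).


r = sqrt((-6)^2 + 2^2) = 6.3246
theta = atan2(2, -6) = 161.5651 deg
z = 0

r = 6.3246, theta = 161.5651 deg, z = 0


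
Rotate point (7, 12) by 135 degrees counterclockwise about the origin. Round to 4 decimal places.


x' = 7*cos(135) - 12*sin(135) = -13.435
y' = 7*sin(135) + 12*cos(135) = -3.5355

(-13.435, -3.5355)


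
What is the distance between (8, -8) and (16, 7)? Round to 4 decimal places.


d = sqrt((16-8)^2 + (7--8)^2) = 17

17


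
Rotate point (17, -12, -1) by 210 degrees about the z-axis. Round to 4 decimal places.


x' = 17*cos(210) - -12*sin(210) = -20.7224
y' = 17*sin(210) + -12*cos(210) = 1.8923
z' = -1

(-20.7224, 1.8923, -1)


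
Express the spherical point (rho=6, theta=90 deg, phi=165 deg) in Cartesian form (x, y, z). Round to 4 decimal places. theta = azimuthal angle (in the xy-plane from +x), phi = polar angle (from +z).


x = 6 * sin(165) * cos(90) = 0
y = 6 * sin(165) * sin(90) = 1.5529
z = 6 * cos(165) = -5.7956

(0, 1.5529, -5.7956)


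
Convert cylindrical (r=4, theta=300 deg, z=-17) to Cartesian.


x = 4 * cos(300) = 2
y = 4 * sin(300) = -3.4641
z = -17

(2, -3.4641, -17)


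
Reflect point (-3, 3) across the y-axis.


Reflection across y-axis: (x, y) -> (-x, y)
(-3, 3) -> (3, 3)

(3, 3)


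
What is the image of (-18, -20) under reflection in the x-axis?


Reflection across x-axis: (x, y) -> (x, -y)
(-18, -20) -> (-18, 20)

(-18, 20)


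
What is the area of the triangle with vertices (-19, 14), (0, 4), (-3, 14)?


Area = |x1(y2-y3) + x2(y3-y1) + x3(y1-y2)| / 2
= |-19*(4-14) + 0*(14-14) + -3*(14-4)| / 2
= 80

80


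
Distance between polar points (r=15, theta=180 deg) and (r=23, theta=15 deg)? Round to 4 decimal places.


d = sqrt(r1^2 + r2^2 - 2*r1*r2*cos(t2-t1))
d = sqrt(15^2 + 23^2 - 2*15*23*cos(15-180)) = 37.6894

37.6894


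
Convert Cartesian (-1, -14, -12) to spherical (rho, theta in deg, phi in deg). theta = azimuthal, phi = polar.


rho = sqrt((-1)^2 + (-14)^2 + (-12)^2) = 18.4662
theta = atan2(-14, -1) = 265.9144 deg
phi = acos(-12/18.4662) = 130.5293 deg

rho = 18.4662, theta = 265.9144 deg, phi = 130.5293 deg


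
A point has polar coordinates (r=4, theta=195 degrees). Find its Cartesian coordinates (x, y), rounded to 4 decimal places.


x = 4 * cos(195) = -3.8637
y = 4 * sin(195) = -1.0353

(-3.8637, -1.0353)


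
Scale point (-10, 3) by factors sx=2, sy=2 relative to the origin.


Scaling: (x*sx, y*sy) = (-10*2, 3*2) = (-20, 6)

(-20, 6)


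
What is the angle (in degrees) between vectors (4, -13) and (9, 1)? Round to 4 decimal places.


dot = 4*9 + -13*1 = 23
|u| = 13.6015, |v| = 9.0554
cos(angle) = 0.1867
angle = 79.2375 degrees

79.2375 degrees


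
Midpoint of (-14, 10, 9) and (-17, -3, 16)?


Midpoint = ((-14+-17)/2, (10+-3)/2, (9+16)/2) = (-15.5, 3.5, 12.5)

(-15.5, 3.5, 12.5)


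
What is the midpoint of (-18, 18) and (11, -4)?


Midpoint = ((-18+11)/2, (18+-4)/2) = (-3.5, 7)

(-3.5, 7)


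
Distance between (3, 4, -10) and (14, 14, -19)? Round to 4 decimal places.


d = sqrt((14-3)^2 + (14-4)^2 + (-19--10)^2) = 17.3781

17.3781


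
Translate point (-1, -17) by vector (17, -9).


Translation: (x+dx, y+dy) = (-1+17, -17+-9) = (16, -26)

(16, -26)


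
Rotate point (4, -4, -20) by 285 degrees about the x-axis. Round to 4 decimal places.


x' = 4
y' = -4*cos(285) - -20*sin(285) = -20.3538
z' = -4*sin(285) + -20*cos(285) = -1.3127

(4, -20.3538, -1.3127)


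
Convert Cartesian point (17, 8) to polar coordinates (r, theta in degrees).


r = sqrt(17^2 + 8^2) = 18.7883
theta = atan2(8, 17) = 25.2011 degrees

r = 18.7883, theta = 25.2011 degrees


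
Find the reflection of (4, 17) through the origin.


Reflection through origin: (x, y) -> (-x, -y)
(4, 17) -> (-4, -17)

(-4, -17)


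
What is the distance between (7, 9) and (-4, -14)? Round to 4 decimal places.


d = sqrt((-4-7)^2 + (-14-9)^2) = 25.4951

25.4951


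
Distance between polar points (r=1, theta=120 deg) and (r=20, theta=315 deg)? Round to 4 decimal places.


d = sqrt(r1^2 + r2^2 - 2*r1*r2*cos(t2-t1))
d = sqrt(1^2 + 20^2 - 2*1*20*cos(315-120)) = 20.9675

20.9675


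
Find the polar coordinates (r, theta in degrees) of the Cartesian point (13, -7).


r = sqrt(13^2 + (-7)^2) = 14.7648
theta = atan2(-7, 13) = 331.6992 degrees

r = 14.7648, theta = 331.6992 degrees


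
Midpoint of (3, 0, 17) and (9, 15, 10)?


Midpoint = ((3+9)/2, (0+15)/2, (17+10)/2) = (6, 7.5, 13.5)

(6, 7.5, 13.5)


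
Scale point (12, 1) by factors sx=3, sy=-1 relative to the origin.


Scaling: (x*sx, y*sy) = (12*3, 1*-1) = (36, -1)

(36, -1)


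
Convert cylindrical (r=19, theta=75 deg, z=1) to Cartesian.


x = 19 * cos(75) = 4.9176
y = 19 * sin(75) = 18.3526
z = 1

(4.9176, 18.3526, 1)


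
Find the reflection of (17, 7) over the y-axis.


Reflection across y-axis: (x, y) -> (-x, y)
(17, 7) -> (-17, 7)

(-17, 7)


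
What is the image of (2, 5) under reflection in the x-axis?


Reflection across x-axis: (x, y) -> (x, -y)
(2, 5) -> (2, -5)

(2, -5)


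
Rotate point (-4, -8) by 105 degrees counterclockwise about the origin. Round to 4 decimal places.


x' = -4*cos(105) - -8*sin(105) = 8.7627
y' = -4*sin(105) + -8*cos(105) = -1.7932

(8.7627, -1.7932)


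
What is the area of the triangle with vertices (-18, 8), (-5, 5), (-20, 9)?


Area = |x1(y2-y3) + x2(y3-y1) + x3(y1-y2)| / 2
= |-18*(5-9) + -5*(9-8) + -20*(8-5)| / 2
= 3.5

3.5


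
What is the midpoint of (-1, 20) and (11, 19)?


Midpoint = ((-1+11)/2, (20+19)/2) = (5, 19.5)

(5, 19.5)


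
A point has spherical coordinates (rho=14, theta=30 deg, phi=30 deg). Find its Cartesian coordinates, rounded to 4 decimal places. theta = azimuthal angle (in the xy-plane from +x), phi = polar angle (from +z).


x = 14 * sin(30) * cos(30) = 6.0622
y = 14 * sin(30) * sin(30) = 3.5
z = 14 * cos(30) = 12.1244

(6.0622, 3.5, 12.1244)


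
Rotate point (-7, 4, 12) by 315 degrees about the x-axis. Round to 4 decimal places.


x' = -7
y' = 4*cos(315) - 12*sin(315) = 11.3137
z' = 4*sin(315) + 12*cos(315) = 5.6569

(-7, 11.3137, 5.6569)


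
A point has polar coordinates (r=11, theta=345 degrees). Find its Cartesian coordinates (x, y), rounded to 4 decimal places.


x = 11 * cos(345) = 10.6252
y = 11 * sin(345) = -2.847

(10.6252, -2.847)


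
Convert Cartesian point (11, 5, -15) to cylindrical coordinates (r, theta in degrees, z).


r = sqrt(11^2 + 5^2) = 12.083
theta = atan2(5, 11) = 24.444 deg
z = -15

r = 12.083, theta = 24.444 deg, z = -15


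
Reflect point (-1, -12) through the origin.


Reflection through origin: (x, y) -> (-x, -y)
(-1, -12) -> (1, 12)

(1, 12)


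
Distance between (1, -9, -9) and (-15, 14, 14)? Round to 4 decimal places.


d = sqrt((-15-1)^2 + (14--9)^2 + (14--9)^2) = 36.2491

36.2491


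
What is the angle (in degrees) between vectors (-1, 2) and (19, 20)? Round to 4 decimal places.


dot = -1*19 + 2*20 = 21
|u| = 2.2361, |v| = 27.5862
cos(angle) = 0.3404
angle = 70.0963 degrees

70.0963 degrees


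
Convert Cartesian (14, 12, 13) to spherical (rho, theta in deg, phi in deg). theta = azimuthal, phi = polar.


rho = sqrt(14^2 + 12^2 + 13^2) = 22.561
theta = atan2(12, 14) = 40.6013 deg
phi = acos(13/22.561) = 54.8152 deg

rho = 22.561, theta = 40.6013 deg, phi = 54.8152 deg


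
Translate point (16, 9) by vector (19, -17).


Translation: (x+dx, y+dy) = (16+19, 9+-17) = (35, -8)

(35, -8)


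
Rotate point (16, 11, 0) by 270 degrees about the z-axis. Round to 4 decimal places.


x' = 16*cos(270) - 11*sin(270) = 11
y' = 16*sin(270) + 11*cos(270) = -16
z' = 0

(11, -16, 0)


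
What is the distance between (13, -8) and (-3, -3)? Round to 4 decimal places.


d = sqrt((-3-13)^2 + (-3--8)^2) = 16.7631

16.7631


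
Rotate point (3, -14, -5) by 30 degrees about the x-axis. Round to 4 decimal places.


x' = 3
y' = -14*cos(30) - -5*sin(30) = -9.6244
z' = -14*sin(30) + -5*cos(30) = -11.3301

(3, -9.6244, -11.3301)


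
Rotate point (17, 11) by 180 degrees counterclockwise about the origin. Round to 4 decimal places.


x' = 17*cos(180) - 11*sin(180) = -17
y' = 17*sin(180) + 11*cos(180) = -11

(-17, -11)


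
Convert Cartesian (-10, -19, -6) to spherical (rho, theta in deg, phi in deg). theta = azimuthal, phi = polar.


rho = sqrt((-10)^2 + (-19)^2 + (-6)^2) = 22.2935
theta = atan2(-19, -10) = 242.2415 deg
phi = acos(-6/22.2935) = 105.6129 deg

rho = 22.2935, theta = 242.2415 deg, phi = 105.6129 deg


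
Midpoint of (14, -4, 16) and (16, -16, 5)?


Midpoint = ((14+16)/2, (-4+-16)/2, (16+5)/2) = (15, -10, 10.5)

(15, -10, 10.5)


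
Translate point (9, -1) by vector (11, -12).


Translation: (x+dx, y+dy) = (9+11, -1+-12) = (20, -13)

(20, -13)


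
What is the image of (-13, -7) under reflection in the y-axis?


Reflection across y-axis: (x, y) -> (-x, y)
(-13, -7) -> (13, -7)

(13, -7)


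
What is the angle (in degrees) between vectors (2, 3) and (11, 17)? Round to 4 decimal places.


dot = 2*11 + 3*17 = 73
|u| = 3.6056, |v| = 20.2485
cos(angle) = 0.9999
angle = 0.7848 degrees

0.7848 degrees


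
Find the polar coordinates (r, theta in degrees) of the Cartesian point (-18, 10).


r = sqrt((-18)^2 + 10^2) = 20.5913
theta = atan2(10, -18) = 150.9454 degrees

r = 20.5913, theta = 150.9454 degrees


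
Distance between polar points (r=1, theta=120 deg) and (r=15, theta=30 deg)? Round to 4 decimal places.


d = sqrt(r1^2 + r2^2 - 2*r1*r2*cos(t2-t1))
d = sqrt(1^2 + 15^2 - 2*1*15*cos(30-120)) = 15.0333

15.0333


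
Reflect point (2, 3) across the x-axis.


Reflection across x-axis: (x, y) -> (x, -y)
(2, 3) -> (2, -3)

(2, -3)


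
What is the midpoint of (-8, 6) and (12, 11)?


Midpoint = ((-8+12)/2, (6+11)/2) = (2, 8.5)

(2, 8.5)


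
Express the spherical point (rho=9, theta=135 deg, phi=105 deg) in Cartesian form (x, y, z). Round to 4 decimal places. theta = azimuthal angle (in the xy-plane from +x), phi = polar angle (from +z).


x = 9 * sin(105) * cos(135) = -6.1471
y = 9 * sin(105) * sin(135) = 6.1471
z = 9 * cos(105) = -2.3294

(-6.1471, 6.1471, -2.3294)


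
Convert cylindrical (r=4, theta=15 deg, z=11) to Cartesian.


x = 4 * cos(15) = 3.8637
y = 4 * sin(15) = 1.0353
z = 11

(3.8637, 1.0353, 11)


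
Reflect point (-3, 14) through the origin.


Reflection through origin: (x, y) -> (-x, -y)
(-3, 14) -> (3, -14)

(3, -14)


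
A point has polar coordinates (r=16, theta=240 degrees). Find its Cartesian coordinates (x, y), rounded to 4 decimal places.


x = 16 * cos(240) = -8
y = 16 * sin(240) = -13.8564

(-8, -13.8564)


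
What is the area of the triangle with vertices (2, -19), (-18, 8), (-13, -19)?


Area = |x1(y2-y3) + x2(y3-y1) + x3(y1-y2)| / 2
= |2*(8--19) + -18*(-19--19) + -13*(-19-8)| / 2
= 202.5

202.5


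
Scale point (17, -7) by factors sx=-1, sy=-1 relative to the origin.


Scaling: (x*sx, y*sy) = (17*-1, -7*-1) = (-17, 7)

(-17, 7)


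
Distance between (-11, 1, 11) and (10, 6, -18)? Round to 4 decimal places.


d = sqrt((10--11)^2 + (6-1)^2 + (-18-11)^2) = 36.1525

36.1525


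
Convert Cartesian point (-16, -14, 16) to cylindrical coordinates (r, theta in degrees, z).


r = sqrt((-16)^2 + (-14)^2) = 21.2603
theta = atan2(-14, -16) = 221.1859 deg
z = 16

r = 21.2603, theta = 221.1859 deg, z = 16


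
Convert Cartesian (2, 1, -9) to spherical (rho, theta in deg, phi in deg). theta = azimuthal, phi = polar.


rho = sqrt(2^2 + 1^2 + (-9)^2) = 9.2736
theta = atan2(1, 2) = 26.5651 deg
phi = acos(-9/9.2736) = 166.0473 deg

rho = 9.2736, theta = 26.5651 deg, phi = 166.0473 deg


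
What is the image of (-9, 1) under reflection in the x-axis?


Reflection across x-axis: (x, y) -> (x, -y)
(-9, 1) -> (-9, -1)

(-9, -1)


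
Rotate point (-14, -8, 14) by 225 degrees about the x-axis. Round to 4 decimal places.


x' = -14
y' = -8*cos(225) - 14*sin(225) = 15.5563
z' = -8*sin(225) + 14*cos(225) = -4.2426

(-14, 15.5563, -4.2426)


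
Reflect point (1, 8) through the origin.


Reflection through origin: (x, y) -> (-x, -y)
(1, 8) -> (-1, -8)

(-1, -8)


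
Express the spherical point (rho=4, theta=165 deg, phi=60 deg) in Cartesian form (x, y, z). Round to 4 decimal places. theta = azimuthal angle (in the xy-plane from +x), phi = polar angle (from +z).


x = 4 * sin(60) * cos(165) = -3.3461
y = 4 * sin(60) * sin(165) = 0.8966
z = 4 * cos(60) = 2

(-3.3461, 0.8966, 2)


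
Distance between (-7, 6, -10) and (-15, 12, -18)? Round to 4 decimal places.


d = sqrt((-15--7)^2 + (12-6)^2 + (-18--10)^2) = 12.8062

12.8062


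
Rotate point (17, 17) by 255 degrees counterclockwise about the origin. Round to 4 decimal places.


x' = 17*cos(255) - 17*sin(255) = 12.0208
y' = 17*sin(255) + 17*cos(255) = -20.8207

(12.0208, -20.8207)


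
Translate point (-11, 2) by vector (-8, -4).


Translation: (x+dx, y+dy) = (-11+-8, 2+-4) = (-19, -2)

(-19, -2)


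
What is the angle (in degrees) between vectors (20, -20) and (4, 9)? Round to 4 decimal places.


dot = 20*4 + -20*9 = -100
|u| = 28.2843, |v| = 9.8489
cos(angle) = -0.359
angle = 111.0375 degrees

111.0375 degrees


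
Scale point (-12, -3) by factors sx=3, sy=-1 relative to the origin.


Scaling: (x*sx, y*sy) = (-12*3, -3*-1) = (-36, 3)

(-36, 3)


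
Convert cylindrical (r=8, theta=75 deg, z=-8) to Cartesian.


x = 8 * cos(75) = 2.0706
y = 8 * sin(75) = 7.7274
z = -8

(2.0706, 7.7274, -8)


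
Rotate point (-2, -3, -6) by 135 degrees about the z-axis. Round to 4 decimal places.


x' = -2*cos(135) - -3*sin(135) = 3.5355
y' = -2*sin(135) + -3*cos(135) = 0.7071
z' = -6

(3.5355, 0.7071, -6)


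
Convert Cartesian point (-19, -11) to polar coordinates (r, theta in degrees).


r = sqrt((-19)^2 + (-11)^2) = 21.9545
theta = atan2(-11, -19) = 210.0686 degrees

r = 21.9545, theta = 210.0686 degrees


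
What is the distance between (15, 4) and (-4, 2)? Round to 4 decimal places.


d = sqrt((-4-15)^2 + (2-4)^2) = 19.105

19.105


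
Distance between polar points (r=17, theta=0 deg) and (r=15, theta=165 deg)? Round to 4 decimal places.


d = sqrt(r1^2 + r2^2 - 2*r1*r2*cos(t2-t1))
d = sqrt(17^2 + 15^2 - 2*17*15*cos(165-0)) = 31.7273

31.7273


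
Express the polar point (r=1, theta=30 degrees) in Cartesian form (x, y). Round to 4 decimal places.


x = 1 * cos(30) = 0.866
y = 1 * sin(30) = 0.5

(0.866, 0.5)


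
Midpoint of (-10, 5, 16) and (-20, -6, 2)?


Midpoint = ((-10+-20)/2, (5+-6)/2, (16+2)/2) = (-15, -0.5, 9)

(-15, -0.5, 9)


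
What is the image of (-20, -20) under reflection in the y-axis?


Reflection across y-axis: (x, y) -> (-x, y)
(-20, -20) -> (20, -20)

(20, -20)


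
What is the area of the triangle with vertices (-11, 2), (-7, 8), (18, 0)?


Area = |x1(y2-y3) + x2(y3-y1) + x3(y1-y2)| / 2
= |-11*(8-0) + -7*(0-2) + 18*(2-8)| / 2
= 91

91


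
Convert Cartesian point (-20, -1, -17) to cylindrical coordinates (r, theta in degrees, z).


r = sqrt((-20)^2 + (-1)^2) = 20.025
theta = atan2(-1, -20) = 182.8624 deg
z = -17

r = 20.025, theta = 182.8624 deg, z = -17


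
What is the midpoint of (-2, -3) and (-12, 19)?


Midpoint = ((-2+-12)/2, (-3+19)/2) = (-7, 8)

(-7, 8)


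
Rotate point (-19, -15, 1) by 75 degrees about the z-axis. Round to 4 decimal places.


x' = -19*cos(75) - -15*sin(75) = 9.5713
y' = -19*sin(75) + -15*cos(75) = -22.2349
z' = 1

(9.5713, -22.2349, 1)


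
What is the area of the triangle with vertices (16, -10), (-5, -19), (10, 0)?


Area = |x1(y2-y3) + x2(y3-y1) + x3(y1-y2)| / 2
= |16*(-19-0) + -5*(0--10) + 10*(-10--19)| / 2
= 132

132


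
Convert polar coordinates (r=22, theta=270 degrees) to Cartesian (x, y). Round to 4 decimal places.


x = 22 * cos(270) = 0
y = 22 * sin(270) = -22

(0, -22)


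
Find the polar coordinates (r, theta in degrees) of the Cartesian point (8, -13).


r = sqrt(8^2 + (-13)^2) = 15.2643
theta = atan2(-13, 8) = 301.6075 degrees

r = 15.2643, theta = 301.6075 degrees


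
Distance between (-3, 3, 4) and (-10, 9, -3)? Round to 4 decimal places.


d = sqrt((-10--3)^2 + (9-3)^2 + (-3-4)^2) = 11.5758

11.5758


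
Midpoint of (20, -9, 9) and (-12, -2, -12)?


Midpoint = ((20+-12)/2, (-9+-2)/2, (9+-12)/2) = (4, -5.5, -1.5)

(4, -5.5, -1.5)


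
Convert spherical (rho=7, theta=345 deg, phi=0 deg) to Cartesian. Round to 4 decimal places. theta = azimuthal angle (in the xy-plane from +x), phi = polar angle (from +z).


x = 7 * sin(0) * cos(345) = 0
y = 7 * sin(0) * sin(345) = 0
z = 7 * cos(0) = 7

(0, 0, 7)


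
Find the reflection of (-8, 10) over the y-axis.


Reflection across y-axis: (x, y) -> (-x, y)
(-8, 10) -> (8, 10)

(8, 10)
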